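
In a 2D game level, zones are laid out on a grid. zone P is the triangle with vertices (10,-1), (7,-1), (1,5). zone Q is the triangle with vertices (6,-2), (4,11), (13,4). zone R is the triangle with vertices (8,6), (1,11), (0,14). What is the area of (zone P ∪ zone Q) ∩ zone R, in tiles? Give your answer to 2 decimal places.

The region (zone P ∪ zone Q) ∩ zone R is the polygon with vertices (4.182,9.818), (8,6), (4.37,8.593).
By the shoelace formula its area is 1.98.

1.98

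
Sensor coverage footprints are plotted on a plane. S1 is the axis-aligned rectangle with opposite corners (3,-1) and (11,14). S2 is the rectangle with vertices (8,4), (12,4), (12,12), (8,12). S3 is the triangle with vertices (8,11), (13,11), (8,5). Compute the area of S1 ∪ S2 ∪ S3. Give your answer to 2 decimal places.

By inclusion–exclusion:
Individual areas: |S1| = 120, |S2| = 32, |S3| = 15.
|S1∩S2|: x∈[8,11], y∈[4,12] → 3·8 = 24.
|S1∩S3| = 12.6.
|S2∩S3| = 14.4.
|S1∩S2∩S3| = 12.6.
|S1 ∪ S2 ∪ S3| = 167 − 51 + 12.6 = 128.60.

128.60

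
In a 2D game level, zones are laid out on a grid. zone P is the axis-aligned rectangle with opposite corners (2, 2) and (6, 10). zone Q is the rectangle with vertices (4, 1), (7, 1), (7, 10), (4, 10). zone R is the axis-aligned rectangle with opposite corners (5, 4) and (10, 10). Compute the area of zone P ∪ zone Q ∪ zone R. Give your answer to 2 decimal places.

61.00

By inclusion–exclusion:
Individual areas: |zone P| = 32, |zone Q| = 27, |zone R| = 30.
|zone P∩zone Q|: x∈[4,6], y∈[2,10] → 2·8 = 16.
|zone P∩zone R|: x∈[5,6], y∈[4,10] → 1·6 = 6.
|zone Q∩zone R|: x∈[5,7], y∈[4,10] → 2·6 = 12.
|zone P∩zone Q∩zone R| = 6.
|zone P ∪ zone Q ∪ zone R| = 89 − 34 + 6 = 61.00.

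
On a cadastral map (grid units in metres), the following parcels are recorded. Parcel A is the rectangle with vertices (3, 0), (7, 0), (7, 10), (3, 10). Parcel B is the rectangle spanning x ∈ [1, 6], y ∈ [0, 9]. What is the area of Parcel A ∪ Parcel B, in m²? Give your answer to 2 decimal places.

By inclusion–exclusion:
Individual areas: |Parcel A| = 40, |Parcel B| = 45.
|Parcel A∩Parcel B|: x∈[3,6], y∈[0,9] → 3·9 = 27.
|Parcel A ∪ Parcel B| = 85 − 27 = 58.00.

58.00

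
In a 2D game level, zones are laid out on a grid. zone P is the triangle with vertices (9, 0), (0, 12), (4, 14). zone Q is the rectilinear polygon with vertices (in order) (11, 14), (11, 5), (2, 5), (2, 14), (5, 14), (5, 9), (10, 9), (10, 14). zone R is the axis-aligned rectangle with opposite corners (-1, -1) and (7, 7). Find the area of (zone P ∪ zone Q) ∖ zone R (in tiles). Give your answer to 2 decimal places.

53.40

|zone P ∪ zone Q| = 65.4417.
|(zone P ∪ zone Q) ∩ zone R| = 12.0417.
|(zone P ∪ zone Q) ∖ zone R| = 65.4417 − 12.0417 = 53.40.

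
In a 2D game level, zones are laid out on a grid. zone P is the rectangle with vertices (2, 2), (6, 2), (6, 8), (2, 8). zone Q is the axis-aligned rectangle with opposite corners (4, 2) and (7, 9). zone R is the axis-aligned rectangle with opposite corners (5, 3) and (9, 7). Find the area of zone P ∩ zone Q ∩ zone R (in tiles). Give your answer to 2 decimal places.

4.00

The intersection is the polygon with vertices (6,3), (5,3), (5,7), (6,7).
By the shoelace formula its area is 4.00.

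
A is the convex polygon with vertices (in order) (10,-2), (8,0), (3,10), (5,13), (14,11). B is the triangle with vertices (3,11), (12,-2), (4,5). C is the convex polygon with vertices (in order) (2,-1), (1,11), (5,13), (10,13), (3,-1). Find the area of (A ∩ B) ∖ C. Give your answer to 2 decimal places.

|A ∩ B| = 14.6506.
|(A ∩ B) ∩ C| = 5.5501.
|(A ∩ B) ∖ C| = 14.6506 − 5.5501 = 9.10.

9.10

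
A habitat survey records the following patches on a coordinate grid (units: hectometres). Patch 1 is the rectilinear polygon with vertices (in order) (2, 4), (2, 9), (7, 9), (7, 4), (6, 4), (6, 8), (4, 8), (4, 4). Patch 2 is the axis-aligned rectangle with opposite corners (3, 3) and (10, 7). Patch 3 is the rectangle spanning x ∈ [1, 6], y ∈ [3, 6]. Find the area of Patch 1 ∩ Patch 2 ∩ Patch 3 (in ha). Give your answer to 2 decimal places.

2.00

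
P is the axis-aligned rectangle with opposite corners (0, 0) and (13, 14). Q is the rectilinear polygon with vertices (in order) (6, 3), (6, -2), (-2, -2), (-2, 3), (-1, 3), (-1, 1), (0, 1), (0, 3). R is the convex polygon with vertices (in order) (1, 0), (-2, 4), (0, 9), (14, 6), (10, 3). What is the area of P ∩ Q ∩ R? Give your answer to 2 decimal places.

13.17

The intersection is the polygon with vertices (6,3), (6,1.667), (1,0), (0,1.333), (0,3).
By the shoelace formula its area is 13.17.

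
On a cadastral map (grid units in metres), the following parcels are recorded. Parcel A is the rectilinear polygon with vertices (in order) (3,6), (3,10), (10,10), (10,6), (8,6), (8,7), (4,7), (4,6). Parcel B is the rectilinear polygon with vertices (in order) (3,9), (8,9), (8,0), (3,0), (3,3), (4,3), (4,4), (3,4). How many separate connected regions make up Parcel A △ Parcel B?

1

Parcel A △ Parcel B is a single connected region.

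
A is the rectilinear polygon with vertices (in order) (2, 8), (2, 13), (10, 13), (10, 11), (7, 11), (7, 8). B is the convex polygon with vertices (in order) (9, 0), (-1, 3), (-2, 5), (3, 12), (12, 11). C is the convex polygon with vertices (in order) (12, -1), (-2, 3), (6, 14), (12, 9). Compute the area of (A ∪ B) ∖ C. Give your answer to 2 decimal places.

20.35

|A ∪ B| = 121.9222.
|(A ∪ B) ∩ C| = 101.5734.
|(A ∪ B) ∖ C| = 121.9222 − 101.5734 = 20.35.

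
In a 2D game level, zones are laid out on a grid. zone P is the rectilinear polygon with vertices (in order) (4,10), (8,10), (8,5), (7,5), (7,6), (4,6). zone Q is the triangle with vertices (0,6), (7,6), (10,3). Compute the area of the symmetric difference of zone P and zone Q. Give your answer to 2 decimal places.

26.50

|zone P| = 17, |zone Q| = 10.5, |zone P∩zone Q| = 0.5.
|zone P △ zone Q| = |zone P| + |zone Q| − 2·|zone P∩zone Q| = 17 + 10.5 − 1 = 26.50.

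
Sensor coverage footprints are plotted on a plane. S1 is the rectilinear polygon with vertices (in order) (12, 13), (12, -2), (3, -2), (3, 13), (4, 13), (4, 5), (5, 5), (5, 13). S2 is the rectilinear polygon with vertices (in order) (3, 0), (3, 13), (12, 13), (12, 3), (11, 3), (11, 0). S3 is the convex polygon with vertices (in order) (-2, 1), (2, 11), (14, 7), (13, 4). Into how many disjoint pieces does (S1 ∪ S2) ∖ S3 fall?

(S1 ∪ S2) ∖ S3 splits into 2 disjoint pieces (area 44.1, area 34.5).

2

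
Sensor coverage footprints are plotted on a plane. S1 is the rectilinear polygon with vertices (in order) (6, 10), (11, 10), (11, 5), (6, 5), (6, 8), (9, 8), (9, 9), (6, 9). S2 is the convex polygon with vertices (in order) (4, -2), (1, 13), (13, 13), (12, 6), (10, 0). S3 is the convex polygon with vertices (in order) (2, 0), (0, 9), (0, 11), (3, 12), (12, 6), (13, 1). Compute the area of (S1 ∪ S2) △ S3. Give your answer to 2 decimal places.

76.88

|S1 ∪ S2| = 130.
|(S1 ∪ S2) ∩ S3| = 78.808.
|(S1 ∪ S2) △ S3| = 130 + 104.5 − 157.6161 = 76.88.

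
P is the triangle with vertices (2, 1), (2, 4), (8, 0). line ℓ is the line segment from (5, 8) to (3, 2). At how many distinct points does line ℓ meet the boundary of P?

The segment meets the boundary at (3.364,3.091).

1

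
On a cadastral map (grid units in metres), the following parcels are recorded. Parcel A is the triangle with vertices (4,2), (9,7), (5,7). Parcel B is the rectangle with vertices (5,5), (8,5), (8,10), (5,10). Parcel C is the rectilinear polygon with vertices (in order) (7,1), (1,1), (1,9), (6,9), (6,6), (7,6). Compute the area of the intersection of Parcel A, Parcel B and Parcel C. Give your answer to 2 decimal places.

3.00

The intersection is the polygon with vertices (5,5), (5,7), (6,7), (6,6), (7,6), (7,5).
By the shoelace formula its area is 3.00.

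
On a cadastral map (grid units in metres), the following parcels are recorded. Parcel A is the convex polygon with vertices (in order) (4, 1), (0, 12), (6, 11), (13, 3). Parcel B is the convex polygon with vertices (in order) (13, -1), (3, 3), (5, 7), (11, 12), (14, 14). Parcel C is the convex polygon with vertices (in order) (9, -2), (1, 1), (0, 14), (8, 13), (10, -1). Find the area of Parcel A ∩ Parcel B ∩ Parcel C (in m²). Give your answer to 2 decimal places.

30.88

The intersection is the polygon with vertices (5,7), (7.602,9.169), (8.732,7.878), (9.539,2.231), (6.571,1.571), (3.319,2.872), (3.158,3.316).
By the shoelace formula its area is 30.88.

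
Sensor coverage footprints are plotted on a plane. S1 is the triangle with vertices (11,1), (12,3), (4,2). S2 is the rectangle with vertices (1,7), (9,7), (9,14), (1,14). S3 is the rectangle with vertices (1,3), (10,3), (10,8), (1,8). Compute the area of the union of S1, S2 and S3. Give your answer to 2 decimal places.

By inclusion–exclusion:
Individual areas: |S1| = 7.5, |S2| = 56, |S3| = 45.
|S1∩S2| = 0.
|S1∩S3| = 0.
|S2∩S3|: x∈[1,9], y∈[7,8] → 8·1 = 8.
|S1∩S2∩S3| = 0.
|S1 ∪ S2 ∪ S3| = 108.5 − 8 + 0 = 100.50.

100.50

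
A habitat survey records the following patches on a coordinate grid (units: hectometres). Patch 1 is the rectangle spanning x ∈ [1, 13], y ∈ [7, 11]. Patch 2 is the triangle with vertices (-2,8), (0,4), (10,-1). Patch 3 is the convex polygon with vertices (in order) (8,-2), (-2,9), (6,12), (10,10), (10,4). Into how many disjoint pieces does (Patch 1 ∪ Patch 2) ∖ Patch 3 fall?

4

(Patch 1 ∪ Patch 2) ∖ Patch 3 splits into 4 disjoint pieces (area 1.0208, area 13, area 0.2381, area 8.9048).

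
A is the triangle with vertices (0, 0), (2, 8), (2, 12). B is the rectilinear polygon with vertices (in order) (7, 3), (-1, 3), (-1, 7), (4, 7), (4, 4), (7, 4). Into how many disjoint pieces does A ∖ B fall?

A ∖ B splits into 2 disjoint pieces (area 0.375, area 1.9583).

2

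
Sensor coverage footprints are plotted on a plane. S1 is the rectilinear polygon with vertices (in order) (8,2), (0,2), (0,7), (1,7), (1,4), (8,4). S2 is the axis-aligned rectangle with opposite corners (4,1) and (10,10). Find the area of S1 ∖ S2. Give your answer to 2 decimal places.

|S1| = 19, |S1∩S2| = 8.
|S1 ∖ S2| = |S1| − |S1∩S2| = 19 − 8 = 11.00.

11.00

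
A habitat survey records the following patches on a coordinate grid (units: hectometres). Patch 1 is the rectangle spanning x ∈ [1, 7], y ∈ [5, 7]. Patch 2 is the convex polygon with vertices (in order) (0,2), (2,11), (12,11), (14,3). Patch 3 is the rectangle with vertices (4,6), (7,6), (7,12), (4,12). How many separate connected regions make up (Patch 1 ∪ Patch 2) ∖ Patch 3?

(Patch 1 ∪ Patch 2) ∖ Patch 3 is a single connected region.

1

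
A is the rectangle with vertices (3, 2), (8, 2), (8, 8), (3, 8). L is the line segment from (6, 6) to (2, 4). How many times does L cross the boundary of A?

The segment meets the boundary at (3,4.5).

1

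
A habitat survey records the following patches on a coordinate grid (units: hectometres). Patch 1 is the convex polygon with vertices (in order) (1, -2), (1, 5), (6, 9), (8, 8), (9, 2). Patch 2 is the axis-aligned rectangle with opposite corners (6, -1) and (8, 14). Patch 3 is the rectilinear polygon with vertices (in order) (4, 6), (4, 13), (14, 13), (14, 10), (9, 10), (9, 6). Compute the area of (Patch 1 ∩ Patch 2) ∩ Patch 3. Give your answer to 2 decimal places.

The region (Patch 1 ∩ Patch 2) ∩ Patch 3 is the polygon with vertices (8,6), (6,6), (6,9), (8,8).
By the shoelace formula its area is 5.00.

5.00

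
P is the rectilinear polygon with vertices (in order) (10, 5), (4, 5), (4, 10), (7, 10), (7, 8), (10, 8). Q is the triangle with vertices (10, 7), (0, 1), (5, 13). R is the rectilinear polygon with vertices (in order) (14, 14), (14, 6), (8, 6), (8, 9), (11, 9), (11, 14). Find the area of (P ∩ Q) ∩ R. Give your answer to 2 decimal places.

2.75

The region (P ∩ Q) ∩ R is the polygon with vertices (9.167,8), (10,7), (8.333,6), (8,6), (8,8).
By the shoelace formula its area is 2.75.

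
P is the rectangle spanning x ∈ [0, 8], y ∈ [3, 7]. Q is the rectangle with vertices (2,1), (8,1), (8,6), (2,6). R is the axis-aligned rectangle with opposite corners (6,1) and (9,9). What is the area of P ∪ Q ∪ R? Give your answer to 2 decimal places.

By inclusion–exclusion:
Individual areas: |P| = 32, |Q| = 30, |R| = 24.
|P∩Q|: x∈[2,8], y∈[3,6] → 6·3 = 18.
|P∩R|: x∈[6,8], y∈[3,7] → 2·4 = 8.
|Q∩R|: x∈[6,8], y∈[1,6] → 2·5 = 10.
|P∩Q∩R| = 6.
|P ∪ Q ∪ R| = 86 − 36 + 6 = 56.00.

56.00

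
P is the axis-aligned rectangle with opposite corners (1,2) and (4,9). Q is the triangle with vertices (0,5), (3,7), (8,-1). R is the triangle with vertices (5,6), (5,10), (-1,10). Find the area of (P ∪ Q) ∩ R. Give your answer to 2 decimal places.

4.00

The region (P ∪ Q) ∩ R is the polygon with vertices (4,9), (4,6.667), (1,8.667), (1,9).
By the shoelace formula its area is 4.00.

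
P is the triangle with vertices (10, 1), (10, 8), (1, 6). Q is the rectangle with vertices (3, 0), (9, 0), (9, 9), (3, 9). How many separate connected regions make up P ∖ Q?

P ∖ Q splits into 2 disjoint pieces (area 6.6111, area 1.5556).

2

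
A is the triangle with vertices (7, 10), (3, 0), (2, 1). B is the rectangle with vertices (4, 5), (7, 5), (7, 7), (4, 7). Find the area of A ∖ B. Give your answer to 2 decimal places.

5.76

|A| = 7, |A∩B| = 1.2444.
|A ∖ B| = |A| − |A∩B| = 7 − 1.2444 = 5.76.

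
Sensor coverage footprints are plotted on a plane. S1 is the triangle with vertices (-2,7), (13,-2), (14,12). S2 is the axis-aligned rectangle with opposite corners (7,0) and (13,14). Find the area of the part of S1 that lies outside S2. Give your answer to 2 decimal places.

47.13

|S1| = 109.5, |S1∩S2| = 62.3667.
|S1 ∖ S2| = |S1| − |S1∩S2| = 109.5 − 62.3667 = 47.13.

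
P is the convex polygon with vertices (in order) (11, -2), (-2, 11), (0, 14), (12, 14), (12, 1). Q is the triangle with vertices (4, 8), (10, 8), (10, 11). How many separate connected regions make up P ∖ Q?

P ∖ Q is a single connected region.

1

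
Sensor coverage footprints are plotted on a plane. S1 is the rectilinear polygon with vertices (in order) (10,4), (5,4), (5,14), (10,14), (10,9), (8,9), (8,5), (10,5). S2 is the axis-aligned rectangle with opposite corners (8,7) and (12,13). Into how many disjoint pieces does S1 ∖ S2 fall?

1

S1 ∖ S2 is a single connected region.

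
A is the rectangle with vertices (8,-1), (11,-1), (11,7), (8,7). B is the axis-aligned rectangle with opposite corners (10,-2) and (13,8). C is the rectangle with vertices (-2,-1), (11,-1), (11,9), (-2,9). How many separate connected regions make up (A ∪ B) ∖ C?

1

(A ∪ B) ∖ C is a single connected region.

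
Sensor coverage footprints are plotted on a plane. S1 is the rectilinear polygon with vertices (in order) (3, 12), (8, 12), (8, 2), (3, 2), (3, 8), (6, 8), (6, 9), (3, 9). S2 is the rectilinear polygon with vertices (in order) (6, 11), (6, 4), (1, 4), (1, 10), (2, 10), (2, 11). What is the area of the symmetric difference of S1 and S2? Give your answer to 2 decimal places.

|S1| = 47, |S2| = 34, |S1∩S2| = 18.
|S1 △ S2| = |S1| + |S2| − 2·|S1∩S2| = 47 + 34 − 36 = 45.00.

45.00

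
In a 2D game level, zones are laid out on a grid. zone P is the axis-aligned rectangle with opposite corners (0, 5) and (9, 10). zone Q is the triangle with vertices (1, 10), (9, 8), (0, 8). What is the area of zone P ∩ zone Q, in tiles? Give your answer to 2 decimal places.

9.00

The intersection is the polygon with vertices (9,8), (0,8), (1,10).
By the shoelace formula its area is 9.00.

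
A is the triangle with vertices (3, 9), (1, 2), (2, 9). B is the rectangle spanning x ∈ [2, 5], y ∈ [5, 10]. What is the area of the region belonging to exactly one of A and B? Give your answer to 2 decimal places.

15.00

|A| = 3.5, |B| = 15, |A∩B| = 1.75.
|A △ B| = |A| + |B| − 2·|A∩B| = 3.5 + 15 − 3.5 = 15.00.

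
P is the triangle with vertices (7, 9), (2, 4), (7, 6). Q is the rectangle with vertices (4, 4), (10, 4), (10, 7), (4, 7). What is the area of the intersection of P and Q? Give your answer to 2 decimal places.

4.30

The intersection is the polygon with vertices (5,7), (7,7), (7,6), (4,4.8), (4,6).
By the shoelace formula its area is 4.30.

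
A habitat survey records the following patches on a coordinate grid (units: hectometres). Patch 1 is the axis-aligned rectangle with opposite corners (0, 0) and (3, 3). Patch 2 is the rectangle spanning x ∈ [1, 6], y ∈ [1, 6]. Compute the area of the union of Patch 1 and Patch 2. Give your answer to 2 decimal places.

30.00

By inclusion–exclusion:
Individual areas: |Patch 1| = 9, |Patch 2| = 25.
|Patch 1∩Patch 2|: x∈[1,3], y∈[1,3] → 2·2 = 4.
|Patch 1 ∪ Patch 2| = 34 − 4 = 30.00.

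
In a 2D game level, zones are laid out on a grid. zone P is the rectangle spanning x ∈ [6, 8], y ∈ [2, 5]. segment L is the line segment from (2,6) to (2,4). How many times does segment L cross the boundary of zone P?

The segment lies entirely outside zone P and never meets its boundary.

0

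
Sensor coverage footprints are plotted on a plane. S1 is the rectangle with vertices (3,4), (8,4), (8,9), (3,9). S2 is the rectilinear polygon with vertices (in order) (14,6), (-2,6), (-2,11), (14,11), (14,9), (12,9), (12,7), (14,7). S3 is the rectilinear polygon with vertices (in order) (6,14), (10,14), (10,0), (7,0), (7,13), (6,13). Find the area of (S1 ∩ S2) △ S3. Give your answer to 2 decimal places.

52.00

|S1 ∩ S2| = 15.
|(S1 ∩ S2) ∩ S3| = 3.
|(S1 ∩ S2) △ S3| = 15 + 43 − 6 = 52.00.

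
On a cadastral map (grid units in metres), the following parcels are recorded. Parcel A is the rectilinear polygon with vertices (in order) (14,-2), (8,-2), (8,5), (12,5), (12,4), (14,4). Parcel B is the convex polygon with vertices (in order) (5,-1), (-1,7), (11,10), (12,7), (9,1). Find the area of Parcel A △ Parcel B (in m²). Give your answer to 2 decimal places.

104.00

|Parcel A| = 40, |Parcel B| = 80.5, |Parcel A∩Parcel B| = 8.25.
|Parcel A △ Parcel B| = |Parcel A| + |Parcel B| − 2·|Parcel A∩Parcel B| = 40 + 80.5 − 16.5 = 104.00.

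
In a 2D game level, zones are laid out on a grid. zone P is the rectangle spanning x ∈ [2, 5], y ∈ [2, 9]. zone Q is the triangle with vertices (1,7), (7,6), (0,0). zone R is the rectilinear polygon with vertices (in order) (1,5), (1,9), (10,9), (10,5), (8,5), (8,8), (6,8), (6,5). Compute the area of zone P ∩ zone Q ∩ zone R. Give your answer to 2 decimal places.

4.75

The intersection is the polygon with vertices (2,6.833), (5,6.333), (5,5), (2,5).
By the shoelace formula its area is 4.75.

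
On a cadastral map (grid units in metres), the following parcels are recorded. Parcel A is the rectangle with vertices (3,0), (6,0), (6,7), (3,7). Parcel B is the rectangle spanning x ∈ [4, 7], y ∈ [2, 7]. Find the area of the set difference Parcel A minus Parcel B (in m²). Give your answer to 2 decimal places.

11.00

|Parcel A∩Parcel B|: x∈[4,6], y∈[2,7] → 2·5 = 10.
|Parcel A| = 21.
|Parcel A ∖ Parcel B| = |Parcel A| − |Parcel A∩Parcel B| = 21 − 10 = 11.00.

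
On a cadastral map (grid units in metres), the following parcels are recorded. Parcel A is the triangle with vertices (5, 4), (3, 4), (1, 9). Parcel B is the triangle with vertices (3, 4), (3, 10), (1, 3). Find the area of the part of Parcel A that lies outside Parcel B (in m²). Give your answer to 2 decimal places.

|Parcel A| = 5, |Parcel A∩Parcel B| = 1.7105.
|Parcel A ∖ Parcel B| = |Parcel A| − |Parcel A∩Parcel B| = 5 − 1.7105 = 3.29.

3.29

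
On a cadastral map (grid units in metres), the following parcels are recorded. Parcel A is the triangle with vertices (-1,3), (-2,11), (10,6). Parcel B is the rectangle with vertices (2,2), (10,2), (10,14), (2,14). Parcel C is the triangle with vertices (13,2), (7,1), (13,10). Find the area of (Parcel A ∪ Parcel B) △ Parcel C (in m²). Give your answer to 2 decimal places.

135.27

|Parcel A ∪ Parcel B| = 119.4394.
|(Parcel A ∪ Parcel B) ∩ Parcel C| = 4.0833.
|(Parcel A ∪ Parcel B) △ Parcel C| = 119.4394 + 24 − 8.1667 = 135.27.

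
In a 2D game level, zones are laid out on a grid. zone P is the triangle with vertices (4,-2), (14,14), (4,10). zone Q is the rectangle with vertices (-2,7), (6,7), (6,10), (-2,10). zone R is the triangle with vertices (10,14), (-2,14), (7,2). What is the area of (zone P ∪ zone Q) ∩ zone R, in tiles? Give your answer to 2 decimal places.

36.94

The region (zone P ∪ zone Q) ∩ zone R is the polygon with vertices (6.727,2.364), (4,6), (4,7), (3.25,7), (1,10), (4,10), (9.556,12.222), (7.333,3.333).
By the shoelace formula its area is 36.94.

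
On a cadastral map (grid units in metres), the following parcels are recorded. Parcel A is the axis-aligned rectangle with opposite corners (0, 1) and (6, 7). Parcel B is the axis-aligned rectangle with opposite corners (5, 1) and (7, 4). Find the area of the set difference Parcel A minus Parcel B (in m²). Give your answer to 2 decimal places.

33.00

|Parcel A∩Parcel B|: x∈[5,6], y∈[1,4] → 1·3 = 3.
|Parcel A| = 36.
|Parcel A ∖ Parcel B| = |Parcel A| − |Parcel A∩Parcel B| = 36 − 3 = 33.00.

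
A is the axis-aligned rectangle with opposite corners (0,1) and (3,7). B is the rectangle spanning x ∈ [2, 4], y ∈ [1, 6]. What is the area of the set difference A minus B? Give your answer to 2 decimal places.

13.00

|A∩B|: x∈[2,3], y∈[1,6] → 1·5 = 5.
|A| = 18.
|A ∖ B| = |A| − |A∩B| = 18 − 5 = 13.00.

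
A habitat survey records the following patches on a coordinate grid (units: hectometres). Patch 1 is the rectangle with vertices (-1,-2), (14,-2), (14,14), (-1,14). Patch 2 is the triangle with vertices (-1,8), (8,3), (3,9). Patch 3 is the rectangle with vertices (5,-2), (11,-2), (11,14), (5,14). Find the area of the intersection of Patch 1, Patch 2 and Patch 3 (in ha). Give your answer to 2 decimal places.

The intersection is the polygon with vertices (8,3), (5,4.667), (5,6.6).
By the shoelace formula its area is 2.90.

2.90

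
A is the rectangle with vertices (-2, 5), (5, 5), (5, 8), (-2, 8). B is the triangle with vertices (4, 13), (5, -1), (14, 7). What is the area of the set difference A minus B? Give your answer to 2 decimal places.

|A| = 21, |A∩B| = 1.6071.
|A ∖ B| = |A| − |A∩B| = 21 − 1.6071 = 19.39.

19.39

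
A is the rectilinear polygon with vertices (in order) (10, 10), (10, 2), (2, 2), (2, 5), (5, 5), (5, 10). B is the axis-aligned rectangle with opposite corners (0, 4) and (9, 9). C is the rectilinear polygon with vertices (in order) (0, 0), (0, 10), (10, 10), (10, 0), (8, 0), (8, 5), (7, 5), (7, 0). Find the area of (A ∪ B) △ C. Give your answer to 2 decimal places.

|A ∪ B| = 71.
|(A ∪ B) ∩ C| = 68.
|(A ∪ B) △ C| = 71 + 95 − 136 = 30.00.

30.00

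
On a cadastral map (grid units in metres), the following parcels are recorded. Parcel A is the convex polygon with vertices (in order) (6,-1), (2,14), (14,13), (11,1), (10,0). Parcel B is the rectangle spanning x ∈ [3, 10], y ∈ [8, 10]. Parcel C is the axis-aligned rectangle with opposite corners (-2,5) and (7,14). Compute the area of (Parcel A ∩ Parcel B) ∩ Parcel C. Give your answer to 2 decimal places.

7.33

The region (Parcel A ∩ Parcel B) ∩ Parcel C is the polygon with vertices (7,10), (7,8), (3.6,8), (3.067,10).
By the shoelace formula its area is 7.33.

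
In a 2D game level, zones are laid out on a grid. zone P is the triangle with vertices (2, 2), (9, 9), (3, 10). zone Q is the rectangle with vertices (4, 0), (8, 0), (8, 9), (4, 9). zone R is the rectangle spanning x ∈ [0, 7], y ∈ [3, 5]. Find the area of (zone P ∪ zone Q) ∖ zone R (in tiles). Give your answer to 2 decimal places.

|zone P ∪ zone Q| = 48.5.
|(zone P ∪ zone Q) ∩ zone R| = 9.
|(zone P ∪ zone Q) ∖ zone R| = 48.5 − 9 = 39.50.

39.50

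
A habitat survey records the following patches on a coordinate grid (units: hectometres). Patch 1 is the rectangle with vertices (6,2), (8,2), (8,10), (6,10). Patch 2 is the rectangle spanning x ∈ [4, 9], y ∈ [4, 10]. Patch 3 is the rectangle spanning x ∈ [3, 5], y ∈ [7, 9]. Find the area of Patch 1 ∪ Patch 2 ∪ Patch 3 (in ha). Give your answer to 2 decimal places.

36.00

By inclusion–exclusion:
Individual areas: |Patch 1| = 16, |Patch 2| = 30, |Patch 3| = 4.
|Patch 1∩Patch 2|: x∈[6,8], y∈[4,10] → 2·6 = 12.
|Patch 1∩Patch 3| = 0 (no overlap).
|Patch 2∩Patch 3|: x∈[4,5], y∈[7,9] → 1·2 = 2.
|Patch 1∩Patch 2∩Patch 3| = 0.
|Patch 1 ∪ Patch 2 ∪ Patch 3| = 50 − 14 + 0 = 36.00.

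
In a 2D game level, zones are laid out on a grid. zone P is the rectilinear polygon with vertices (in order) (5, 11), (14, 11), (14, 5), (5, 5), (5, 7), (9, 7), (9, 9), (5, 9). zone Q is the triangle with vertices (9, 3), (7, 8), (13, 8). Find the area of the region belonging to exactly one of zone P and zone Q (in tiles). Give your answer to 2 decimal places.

|zone P| = 46, |zone Q| = 15, |zone P∩zone Q| = 10.8.
|zone P △ zone Q| = |zone P| + |zone Q| − 2·|zone P∩zone Q| = 46 + 15 − 21.6 = 39.40.

39.40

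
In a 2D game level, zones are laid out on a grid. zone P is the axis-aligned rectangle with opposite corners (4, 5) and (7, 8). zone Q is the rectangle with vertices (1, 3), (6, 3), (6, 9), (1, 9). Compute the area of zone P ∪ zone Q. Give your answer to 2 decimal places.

33.00

By inclusion–exclusion:
Individual areas: |zone P| = 9, |zone Q| = 30.
|zone P∩zone Q|: x∈[4,6], y∈[5,8] → 2·3 = 6.
|zone P ∪ zone Q| = 39 − 6 = 33.00.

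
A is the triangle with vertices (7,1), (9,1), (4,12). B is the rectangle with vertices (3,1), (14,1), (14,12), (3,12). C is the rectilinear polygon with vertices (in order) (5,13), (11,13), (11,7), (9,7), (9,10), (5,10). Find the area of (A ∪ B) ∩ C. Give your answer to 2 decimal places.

The region (A ∪ B) ∩ C is the polygon with vertices (11,12), (11,7), (9,7), (9,10), (5,10), (5,12).
By the shoelace formula its area is 18.00.

18.00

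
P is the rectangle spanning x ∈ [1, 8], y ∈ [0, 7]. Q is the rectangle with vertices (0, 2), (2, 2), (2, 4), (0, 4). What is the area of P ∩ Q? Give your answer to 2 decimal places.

|P∩Q|: x∈[1,2], y∈[2,4] → 1·2 = 2.

2.00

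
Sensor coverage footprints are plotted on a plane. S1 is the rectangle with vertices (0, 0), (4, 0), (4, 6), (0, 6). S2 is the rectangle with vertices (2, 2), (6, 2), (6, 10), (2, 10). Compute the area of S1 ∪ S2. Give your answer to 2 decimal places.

48.00

By inclusion–exclusion:
Individual areas: |S1| = 24, |S2| = 32.
|S1∩S2|: x∈[2,4], y∈[2,6] → 2·4 = 8.
|S1 ∪ S2| = 56 − 8 = 48.00.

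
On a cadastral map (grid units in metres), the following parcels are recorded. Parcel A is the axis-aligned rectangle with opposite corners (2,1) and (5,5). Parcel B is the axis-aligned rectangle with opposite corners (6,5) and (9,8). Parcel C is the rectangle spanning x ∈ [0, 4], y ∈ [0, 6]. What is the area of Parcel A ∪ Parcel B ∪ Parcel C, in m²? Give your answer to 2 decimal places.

By inclusion–exclusion:
Individual areas: |Parcel A| = 12, |Parcel B| = 9, |Parcel C| = 24.
|Parcel A∩Parcel B| = 0 (no overlap).
|Parcel A∩Parcel C|: x∈[2,4], y∈[1,5] → 2·4 = 8.
|Parcel B∩Parcel C| = 0 (no overlap).
|Parcel A∩Parcel B∩Parcel C| = 0.
|Parcel A ∪ Parcel B ∪ Parcel C| = 45 − 8 + 0 = 37.00.

37.00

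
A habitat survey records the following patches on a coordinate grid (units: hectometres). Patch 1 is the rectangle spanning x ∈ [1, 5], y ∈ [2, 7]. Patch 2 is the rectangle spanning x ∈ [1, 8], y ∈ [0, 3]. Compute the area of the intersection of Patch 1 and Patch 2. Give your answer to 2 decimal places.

|Patch 1∩Patch 2|: x∈[1,5], y∈[2,3] → 4·1 = 4.

4.00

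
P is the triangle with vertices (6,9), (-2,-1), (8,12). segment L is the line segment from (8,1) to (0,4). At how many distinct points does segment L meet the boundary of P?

2

The segment meets the boundary at (1.433,3.463), (1.538,3.423).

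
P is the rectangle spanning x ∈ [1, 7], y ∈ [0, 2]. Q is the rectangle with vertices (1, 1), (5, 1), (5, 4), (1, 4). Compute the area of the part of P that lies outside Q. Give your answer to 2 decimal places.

8.00

|P∩Q|: x∈[1,5], y∈[1,2] → 4·1 = 4.
|P| = 12.
|P ∖ Q| = |P| − |P∩Q| = 12 − 4 = 8.00.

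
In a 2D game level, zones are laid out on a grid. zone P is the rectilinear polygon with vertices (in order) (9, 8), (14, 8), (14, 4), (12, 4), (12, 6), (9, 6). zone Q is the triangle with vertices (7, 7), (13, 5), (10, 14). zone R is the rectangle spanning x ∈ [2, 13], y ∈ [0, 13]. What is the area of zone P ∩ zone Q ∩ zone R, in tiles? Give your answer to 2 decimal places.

The intersection is the polygon with vertices (13,5), (12,5.333), (12,6), (10,6), (9,6.333), (9,8), (12,8).
By the shoelace formula its area is 7.17.

7.17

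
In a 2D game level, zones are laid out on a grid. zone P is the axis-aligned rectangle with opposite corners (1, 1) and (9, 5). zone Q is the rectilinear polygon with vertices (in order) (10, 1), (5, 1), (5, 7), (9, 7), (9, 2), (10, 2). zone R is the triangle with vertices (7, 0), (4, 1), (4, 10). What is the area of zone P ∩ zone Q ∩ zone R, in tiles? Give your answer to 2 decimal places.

4.40

The intersection is the polygon with vertices (5,1), (5,5), (5.5,5), (6.7,1).
By the shoelace formula its area is 4.40.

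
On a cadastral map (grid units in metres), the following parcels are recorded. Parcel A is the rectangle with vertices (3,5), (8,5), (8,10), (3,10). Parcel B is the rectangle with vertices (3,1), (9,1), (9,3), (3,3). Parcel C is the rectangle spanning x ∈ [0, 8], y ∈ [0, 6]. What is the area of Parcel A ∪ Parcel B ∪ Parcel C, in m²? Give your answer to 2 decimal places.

By inclusion–exclusion:
Individual areas: |Parcel A| = 25, |Parcel B| = 12, |Parcel C| = 48.
|Parcel A∩Parcel B| = 0 (no overlap).
|Parcel A∩Parcel C|: x∈[3,8], y∈[5,6] → 5·1 = 5.
|Parcel B∩Parcel C|: x∈[3,8], y∈[1,3] → 5·2 = 10.
|Parcel A∩Parcel B∩Parcel C| = 0.
|Parcel A ∪ Parcel B ∪ Parcel C| = 85 − 15 + 0 = 70.00.

70.00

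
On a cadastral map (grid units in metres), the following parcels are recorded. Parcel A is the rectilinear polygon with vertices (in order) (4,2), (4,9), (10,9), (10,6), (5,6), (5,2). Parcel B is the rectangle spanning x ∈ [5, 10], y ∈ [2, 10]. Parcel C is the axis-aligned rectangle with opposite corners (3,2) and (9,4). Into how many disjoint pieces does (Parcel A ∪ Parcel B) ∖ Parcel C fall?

(Parcel A ∪ Parcel B) ∖ Parcel C is a single connected region.

1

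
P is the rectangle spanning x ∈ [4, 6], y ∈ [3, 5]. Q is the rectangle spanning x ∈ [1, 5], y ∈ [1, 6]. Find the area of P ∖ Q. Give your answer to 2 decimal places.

|P∩Q|: x∈[4,5], y∈[3,5] → 1·2 = 2.
|P| = 4.
|P ∖ Q| = |P| − |P∩Q| = 4 − 2 = 2.00.

2.00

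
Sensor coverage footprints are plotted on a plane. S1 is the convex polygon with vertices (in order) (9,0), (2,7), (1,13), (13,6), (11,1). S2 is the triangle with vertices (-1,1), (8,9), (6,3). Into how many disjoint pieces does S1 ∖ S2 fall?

2

S1 ∖ S2 splits into 2 disjoint pieces (area 36.7907, area 25.7695).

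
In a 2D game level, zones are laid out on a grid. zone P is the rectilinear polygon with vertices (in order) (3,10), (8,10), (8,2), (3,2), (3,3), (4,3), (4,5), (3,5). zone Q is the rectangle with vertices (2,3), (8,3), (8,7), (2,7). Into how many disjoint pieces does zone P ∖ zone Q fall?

2

zone P ∖ zone Q splits into 2 disjoint pieces (area 15, area 5).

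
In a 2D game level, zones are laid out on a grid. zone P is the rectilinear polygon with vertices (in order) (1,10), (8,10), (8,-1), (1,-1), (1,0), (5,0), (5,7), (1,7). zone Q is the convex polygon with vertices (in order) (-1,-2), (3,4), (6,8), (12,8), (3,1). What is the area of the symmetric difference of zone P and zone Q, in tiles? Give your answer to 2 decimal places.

55.83

|zone P| = 49, |zone Q| = 31.5, |zone P∩zone Q| = 12.3333.
|zone P △ zone Q| = |zone P| + |zone Q| − 2·|zone P∩zone Q| = 49 + 31.5 − 24.6667 = 55.83.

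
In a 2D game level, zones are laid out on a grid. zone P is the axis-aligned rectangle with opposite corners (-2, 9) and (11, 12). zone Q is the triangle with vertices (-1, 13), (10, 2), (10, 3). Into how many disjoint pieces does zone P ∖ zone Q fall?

zone P ∖ zone Q splits into 2 disjoint pieces (area 27.75, area 10.5).

2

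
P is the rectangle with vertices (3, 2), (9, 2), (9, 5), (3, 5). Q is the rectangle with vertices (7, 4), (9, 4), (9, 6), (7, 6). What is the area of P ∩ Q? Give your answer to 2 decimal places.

|P∩Q|: x∈[7,9], y∈[4,5] → 2·1 = 2.

2.00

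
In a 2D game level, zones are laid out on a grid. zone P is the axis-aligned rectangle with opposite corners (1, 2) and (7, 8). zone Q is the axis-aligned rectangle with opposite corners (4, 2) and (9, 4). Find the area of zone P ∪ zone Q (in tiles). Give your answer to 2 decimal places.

40.00

By inclusion–exclusion:
Individual areas: |zone P| = 36, |zone Q| = 10.
|zone P∩zone Q|: x∈[4,7], y∈[2,4] → 3·2 = 6.
|zone P ∪ zone Q| = 46 − 6 = 40.00.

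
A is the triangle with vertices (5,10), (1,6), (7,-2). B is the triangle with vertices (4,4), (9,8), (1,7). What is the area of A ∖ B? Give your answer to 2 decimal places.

18.74

|A| = 28, |A∩B| = 9.2566.
|A ∖ B| = |A| − |A∩B| = 28 − 9.2566 = 18.74.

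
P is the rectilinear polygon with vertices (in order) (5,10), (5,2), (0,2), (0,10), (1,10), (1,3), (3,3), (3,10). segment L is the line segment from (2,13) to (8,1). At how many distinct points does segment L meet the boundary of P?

2

The segment meets the boundary at (5,7), (3.5,10).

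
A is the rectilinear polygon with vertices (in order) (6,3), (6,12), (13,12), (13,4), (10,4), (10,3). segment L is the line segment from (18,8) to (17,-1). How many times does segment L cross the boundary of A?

The segment lies entirely outside A and never meets its boundary.

0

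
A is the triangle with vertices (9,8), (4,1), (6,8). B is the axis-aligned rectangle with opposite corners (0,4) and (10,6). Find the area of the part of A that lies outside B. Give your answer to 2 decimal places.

|A| = 10.5, |A∩B| = 3.4286.
|A ∖ B| = |A| − |A∩B| = 10.5 − 3.4286 = 7.07.

7.07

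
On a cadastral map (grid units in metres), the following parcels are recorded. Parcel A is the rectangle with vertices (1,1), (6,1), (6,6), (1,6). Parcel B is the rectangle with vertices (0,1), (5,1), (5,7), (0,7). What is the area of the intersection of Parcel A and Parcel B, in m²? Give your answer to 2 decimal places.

20.00

|Parcel A∩Parcel B|: x∈[1,5], y∈[1,6] → 4·5 = 20.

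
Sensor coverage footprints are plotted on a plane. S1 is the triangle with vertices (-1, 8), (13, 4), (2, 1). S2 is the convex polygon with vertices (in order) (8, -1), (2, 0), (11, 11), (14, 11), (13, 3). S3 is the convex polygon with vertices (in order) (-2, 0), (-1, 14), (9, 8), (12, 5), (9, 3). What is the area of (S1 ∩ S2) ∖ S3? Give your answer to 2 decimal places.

2.59

|S1 ∩ S2| = 17.395.
|(S1 ∩ S2) ∩ S3| = 14.8019.
|(S1 ∩ S2) ∖ S3| = 17.395 − 14.8019 = 2.59.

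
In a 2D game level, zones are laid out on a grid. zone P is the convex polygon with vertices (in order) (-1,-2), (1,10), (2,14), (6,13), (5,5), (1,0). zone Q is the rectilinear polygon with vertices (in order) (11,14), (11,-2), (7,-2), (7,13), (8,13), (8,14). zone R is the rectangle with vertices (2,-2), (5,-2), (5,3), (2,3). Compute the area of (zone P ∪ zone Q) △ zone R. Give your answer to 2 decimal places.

132.55

|zone P ∪ zone Q| = 120.
|(zone P ∪ zone Q) ∩ zone R| = 1.225.
|(zone P ∪ zone Q) △ zone R| = 120 + 15 − 2.45 = 132.55.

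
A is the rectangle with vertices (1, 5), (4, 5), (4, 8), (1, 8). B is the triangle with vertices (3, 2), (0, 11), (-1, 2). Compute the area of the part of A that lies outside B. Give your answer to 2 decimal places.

7.50

|A| = 9, |A∩B| = 1.5.
|A ∖ B| = |A| − |A∩B| = 9 − 1.5 = 7.50.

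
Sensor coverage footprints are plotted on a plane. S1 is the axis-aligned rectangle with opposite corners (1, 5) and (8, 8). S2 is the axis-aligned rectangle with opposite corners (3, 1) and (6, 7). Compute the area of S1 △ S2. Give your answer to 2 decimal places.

27.00

|S1∩S2|: x∈[3,6], y∈[5,7] → 3·2 = 6.
|S1 △ S2| = |S1| + |S2| − 2·|S1∩S2| = 21 + 18 − 12 = 27.00.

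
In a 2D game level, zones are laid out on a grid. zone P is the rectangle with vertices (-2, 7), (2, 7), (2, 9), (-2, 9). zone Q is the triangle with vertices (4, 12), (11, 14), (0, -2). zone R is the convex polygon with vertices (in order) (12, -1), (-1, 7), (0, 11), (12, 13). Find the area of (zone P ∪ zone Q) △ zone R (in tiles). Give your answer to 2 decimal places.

92.36

|zone P ∪ zone Q| = 53.
|(zone P ∪ zone Q) ∩ zone R| = 37.3214.
|(zone P ∪ zone Q) △ zone R| = 53 + 114 − 74.6428 = 92.36.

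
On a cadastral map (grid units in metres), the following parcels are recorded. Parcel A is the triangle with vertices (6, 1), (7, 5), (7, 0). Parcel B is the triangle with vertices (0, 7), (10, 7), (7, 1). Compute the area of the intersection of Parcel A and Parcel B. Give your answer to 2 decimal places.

1.65

The intersection is the polygon with vertices (7,5), (7,1), (6.176,1.706).
By the shoelace formula its area is 1.65.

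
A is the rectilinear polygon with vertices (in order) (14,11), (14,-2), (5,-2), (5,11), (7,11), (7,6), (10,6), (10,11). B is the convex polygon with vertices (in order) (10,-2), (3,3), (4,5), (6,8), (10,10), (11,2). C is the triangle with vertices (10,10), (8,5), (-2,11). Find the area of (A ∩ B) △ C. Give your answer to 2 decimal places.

63.53

|A ∩ B| = 40.5714.
|(A ∩ B) ∩ C| = 4.0214.
|(A ∩ B) △ C| = 40.5714 + 31 − 8.0429 = 63.53.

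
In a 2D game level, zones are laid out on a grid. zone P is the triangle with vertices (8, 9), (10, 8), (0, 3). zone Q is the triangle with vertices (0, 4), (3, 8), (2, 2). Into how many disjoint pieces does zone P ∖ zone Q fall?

2

zone P ∖ zone Q splits into 2 disjoint pieces (area 9.2684, area 0.0476).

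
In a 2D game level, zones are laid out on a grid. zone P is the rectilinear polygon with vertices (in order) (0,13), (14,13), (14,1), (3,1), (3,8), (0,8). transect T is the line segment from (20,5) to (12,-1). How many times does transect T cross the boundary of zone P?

0

The segment lies entirely outside zone P and never meets its boundary.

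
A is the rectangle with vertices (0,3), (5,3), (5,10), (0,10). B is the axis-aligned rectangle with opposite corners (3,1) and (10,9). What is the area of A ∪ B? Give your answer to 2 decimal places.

By inclusion–exclusion:
Individual areas: |A| = 35, |B| = 56.
|A∩B|: x∈[3,5], y∈[3,9] → 2·6 = 12.
|A ∪ B| = 91 − 12 = 79.00.

79.00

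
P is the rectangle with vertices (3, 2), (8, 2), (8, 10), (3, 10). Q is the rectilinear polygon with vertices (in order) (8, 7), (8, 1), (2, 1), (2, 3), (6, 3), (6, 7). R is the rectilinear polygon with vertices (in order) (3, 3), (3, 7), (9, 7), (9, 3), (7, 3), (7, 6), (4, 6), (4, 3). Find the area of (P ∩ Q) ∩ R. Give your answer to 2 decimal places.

|P ∩ Q| = 13.
|(P ∩ Q) ∩ R| = 5.00.

5.00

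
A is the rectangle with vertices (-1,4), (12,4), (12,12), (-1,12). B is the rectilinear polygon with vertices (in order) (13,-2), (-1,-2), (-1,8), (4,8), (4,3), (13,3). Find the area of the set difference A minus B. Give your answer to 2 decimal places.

|A| = 104, |A∩B| = 20.
|A ∖ B| = |A| − |A∩B| = 104 − 20 = 84.00.

84.00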